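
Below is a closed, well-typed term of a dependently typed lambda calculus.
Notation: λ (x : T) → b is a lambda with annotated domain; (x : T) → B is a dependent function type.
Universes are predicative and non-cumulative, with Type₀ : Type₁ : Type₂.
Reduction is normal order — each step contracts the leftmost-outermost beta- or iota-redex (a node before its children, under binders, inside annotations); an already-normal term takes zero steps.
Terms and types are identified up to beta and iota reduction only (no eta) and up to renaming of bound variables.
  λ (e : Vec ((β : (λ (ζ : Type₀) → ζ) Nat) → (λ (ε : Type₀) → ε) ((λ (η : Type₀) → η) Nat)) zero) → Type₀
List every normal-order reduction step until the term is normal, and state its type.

normal-order reduction sequence:
  λ (e : Vec ((β : (λ (ζ : Type₀) → ζ) Nat) → (λ (ε : Type₀) → ε) ((λ (η : Type₀) → η) Nat)) zero) → Type₀
  ~> λ (e : Vec ((β : Nat) → (λ (ζ : Type₀) → ζ) ((λ (ε : Type₀) → ε) Nat)) zero) → Type₀
  ~> λ (e : Vec ((β : Nat) → (λ (ζ : Type₀) → ζ) Nat) zero) → Type₀
  ~> λ (e : Vec ((β : Nat) → Nat) zero) → Type₀
the term's type:
  (e : Vec ((β : Nat) → Nat) zero) → Type₁


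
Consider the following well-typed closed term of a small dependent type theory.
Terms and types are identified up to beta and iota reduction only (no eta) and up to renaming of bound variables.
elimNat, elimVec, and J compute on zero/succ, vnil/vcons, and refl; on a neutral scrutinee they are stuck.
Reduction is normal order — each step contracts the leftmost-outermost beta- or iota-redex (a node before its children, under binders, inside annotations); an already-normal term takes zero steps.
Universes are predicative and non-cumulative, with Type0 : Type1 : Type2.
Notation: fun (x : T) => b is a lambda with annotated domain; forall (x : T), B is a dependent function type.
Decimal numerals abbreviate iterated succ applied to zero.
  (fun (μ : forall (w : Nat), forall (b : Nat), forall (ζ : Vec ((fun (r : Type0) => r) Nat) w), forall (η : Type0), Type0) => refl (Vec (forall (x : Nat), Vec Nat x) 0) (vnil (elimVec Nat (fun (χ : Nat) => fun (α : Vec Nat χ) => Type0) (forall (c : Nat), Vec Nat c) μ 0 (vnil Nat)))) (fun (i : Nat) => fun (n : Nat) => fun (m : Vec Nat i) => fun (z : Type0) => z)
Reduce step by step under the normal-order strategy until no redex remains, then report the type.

reduction (normal order):
  (fun (μ : forall (w : Nat), forall (b : Nat), forall (ζ : Vec ((fun (r : Type0) => r) Nat) w), forall (η : Type0), Type0) => refl (Vec (forall (x : Nat), Vec Nat x) 0) (vnil (elimVec Nat (fun (χ : Nat) => fun (α : Vec Nat χ) => Type0) (forall (c : Nat), Vec Nat c) μ 0 (vnil Nat)))) (fun (i : Nat) => fun (n : Nat) => fun (m : Vec Nat i) => fun (z : Type0) => z)
  ~> refl (Vec (forall (μ : Nat), Vec Nat μ) 0) (vnil (elimVec Nat (fun (w : Nat) => fun (b : Vec Nat w) => Type0) (forall (ζ : Nat), Vec Nat ζ) (fun (r : Nat) => fun (η : Nat) => fun (x : Vec Nat r) => fun (χ : Type0) => χ) 0 (vnil Nat)))
  ~> refl (Vec (forall (μ : Nat), Vec Nat μ) 0) (vnil (forall (w : Nat), Vec Nat w))
type:
  Eq (Vec (forall (μ : Nat), Vec Nat μ) 0) (vnil (forall (w : Nat), Vec Nat w)) (vnil (forall (b : Nat), Vec Nat b))


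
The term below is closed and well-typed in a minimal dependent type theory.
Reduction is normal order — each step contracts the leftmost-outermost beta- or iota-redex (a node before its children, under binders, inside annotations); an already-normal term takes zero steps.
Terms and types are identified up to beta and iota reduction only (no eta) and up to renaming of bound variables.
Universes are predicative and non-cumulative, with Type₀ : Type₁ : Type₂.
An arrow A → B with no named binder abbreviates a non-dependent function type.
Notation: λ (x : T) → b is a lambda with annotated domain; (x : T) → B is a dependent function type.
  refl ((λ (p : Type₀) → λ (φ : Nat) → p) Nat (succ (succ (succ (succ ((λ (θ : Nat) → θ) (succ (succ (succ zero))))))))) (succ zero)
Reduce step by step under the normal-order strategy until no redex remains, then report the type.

normal-order reduction:
  refl ((λ (p : Type₀) → λ (φ : Nat) → p) Nat (succ (succ (succ (succ ((λ (θ : Nat) → θ) (succ (succ (succ zero))))))))) (succ zero)
  ~> refl ((λ (p : Nat) → Nat) (succ (succ (succ (succ ((λ (φ : Nat) → φ) (succ (succ (succ zero))))))))) (succ zero)
  ~> refl Nat (succ zero)
inferred type:
  Eq Nat (succ zero) (succ zero)


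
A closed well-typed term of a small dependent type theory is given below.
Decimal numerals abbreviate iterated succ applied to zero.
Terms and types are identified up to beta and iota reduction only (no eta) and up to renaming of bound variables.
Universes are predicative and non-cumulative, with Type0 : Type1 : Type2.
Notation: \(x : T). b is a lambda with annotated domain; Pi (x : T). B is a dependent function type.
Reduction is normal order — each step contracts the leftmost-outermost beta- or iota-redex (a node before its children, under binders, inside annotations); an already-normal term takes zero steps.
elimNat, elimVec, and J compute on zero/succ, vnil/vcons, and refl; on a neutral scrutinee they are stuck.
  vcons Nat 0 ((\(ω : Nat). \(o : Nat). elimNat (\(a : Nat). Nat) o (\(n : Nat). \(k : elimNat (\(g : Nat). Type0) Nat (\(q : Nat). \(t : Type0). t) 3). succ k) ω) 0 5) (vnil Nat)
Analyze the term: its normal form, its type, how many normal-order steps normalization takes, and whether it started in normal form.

resulting normal form:
  vcons Nat 0 5 (vnil Nat)
inferred type:
  Vec Nat 1
reduction steps (normal order): 3
term was already normal: no
first contracted redex: a beta-redex


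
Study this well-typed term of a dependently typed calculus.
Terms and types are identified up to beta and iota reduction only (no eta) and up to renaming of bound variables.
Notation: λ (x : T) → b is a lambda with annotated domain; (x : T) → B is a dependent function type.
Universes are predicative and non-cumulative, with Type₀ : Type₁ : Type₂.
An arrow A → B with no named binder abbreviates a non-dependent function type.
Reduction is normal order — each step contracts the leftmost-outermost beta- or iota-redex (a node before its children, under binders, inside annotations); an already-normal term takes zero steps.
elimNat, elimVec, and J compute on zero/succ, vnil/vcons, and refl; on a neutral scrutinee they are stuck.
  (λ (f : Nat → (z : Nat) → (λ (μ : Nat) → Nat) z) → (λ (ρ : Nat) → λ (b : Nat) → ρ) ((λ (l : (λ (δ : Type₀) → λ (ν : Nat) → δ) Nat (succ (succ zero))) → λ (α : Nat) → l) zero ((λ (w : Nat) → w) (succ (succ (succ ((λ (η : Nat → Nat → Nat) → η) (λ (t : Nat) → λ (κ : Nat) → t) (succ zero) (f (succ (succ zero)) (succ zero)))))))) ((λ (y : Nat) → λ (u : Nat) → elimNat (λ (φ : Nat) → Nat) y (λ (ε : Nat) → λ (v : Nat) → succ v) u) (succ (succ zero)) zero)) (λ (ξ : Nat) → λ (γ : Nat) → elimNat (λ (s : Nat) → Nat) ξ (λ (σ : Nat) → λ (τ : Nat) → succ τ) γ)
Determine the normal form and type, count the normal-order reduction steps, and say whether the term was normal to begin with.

resulting normal form:
  zero
inferred type:
  Nat
reduction steps (normal order): 5
already normal: no
first contracted redex: a beta-redex


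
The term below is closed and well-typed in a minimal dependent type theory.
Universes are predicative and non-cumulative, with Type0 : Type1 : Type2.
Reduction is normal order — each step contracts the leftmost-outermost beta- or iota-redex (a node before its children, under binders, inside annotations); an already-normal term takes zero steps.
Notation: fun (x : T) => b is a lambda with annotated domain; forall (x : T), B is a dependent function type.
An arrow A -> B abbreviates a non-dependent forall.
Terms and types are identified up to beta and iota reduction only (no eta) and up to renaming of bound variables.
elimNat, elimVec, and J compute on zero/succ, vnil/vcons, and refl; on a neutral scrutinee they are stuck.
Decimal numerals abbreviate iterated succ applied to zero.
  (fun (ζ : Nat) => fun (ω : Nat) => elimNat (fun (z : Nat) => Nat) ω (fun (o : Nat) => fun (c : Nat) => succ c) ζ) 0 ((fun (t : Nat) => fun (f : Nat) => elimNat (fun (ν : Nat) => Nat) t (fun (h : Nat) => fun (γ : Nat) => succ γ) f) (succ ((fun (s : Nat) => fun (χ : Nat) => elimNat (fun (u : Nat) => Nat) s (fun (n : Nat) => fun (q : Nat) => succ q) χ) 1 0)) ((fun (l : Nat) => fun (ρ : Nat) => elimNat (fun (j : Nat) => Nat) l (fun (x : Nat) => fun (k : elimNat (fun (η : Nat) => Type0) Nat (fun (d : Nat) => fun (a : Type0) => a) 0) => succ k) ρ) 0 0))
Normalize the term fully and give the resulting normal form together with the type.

resulting normal form:
  2
type:
  Nat


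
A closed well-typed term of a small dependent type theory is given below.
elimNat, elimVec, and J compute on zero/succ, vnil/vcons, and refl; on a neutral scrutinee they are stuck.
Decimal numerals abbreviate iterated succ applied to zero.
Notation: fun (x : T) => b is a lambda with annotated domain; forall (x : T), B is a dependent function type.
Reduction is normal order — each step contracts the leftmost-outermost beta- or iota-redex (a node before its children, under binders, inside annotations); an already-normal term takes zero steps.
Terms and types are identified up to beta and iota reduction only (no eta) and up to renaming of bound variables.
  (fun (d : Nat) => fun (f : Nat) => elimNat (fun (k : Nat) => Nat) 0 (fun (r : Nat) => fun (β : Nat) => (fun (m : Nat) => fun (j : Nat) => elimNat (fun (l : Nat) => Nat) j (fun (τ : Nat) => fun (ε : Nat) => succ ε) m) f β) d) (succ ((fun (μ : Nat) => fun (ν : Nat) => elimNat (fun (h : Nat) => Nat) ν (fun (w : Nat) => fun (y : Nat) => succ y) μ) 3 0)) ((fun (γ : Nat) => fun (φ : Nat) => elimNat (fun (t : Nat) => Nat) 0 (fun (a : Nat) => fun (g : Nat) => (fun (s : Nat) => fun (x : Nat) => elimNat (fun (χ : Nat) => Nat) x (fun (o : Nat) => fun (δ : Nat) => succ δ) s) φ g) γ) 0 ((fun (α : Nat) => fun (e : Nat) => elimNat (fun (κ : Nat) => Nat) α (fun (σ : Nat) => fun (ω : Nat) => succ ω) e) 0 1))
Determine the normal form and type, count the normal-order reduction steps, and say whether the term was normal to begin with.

resulting normal form:
  0
inferred type:
  Nat
reduction steps (normal order): 39
already normal: no
first contracted redex: a beta-redex


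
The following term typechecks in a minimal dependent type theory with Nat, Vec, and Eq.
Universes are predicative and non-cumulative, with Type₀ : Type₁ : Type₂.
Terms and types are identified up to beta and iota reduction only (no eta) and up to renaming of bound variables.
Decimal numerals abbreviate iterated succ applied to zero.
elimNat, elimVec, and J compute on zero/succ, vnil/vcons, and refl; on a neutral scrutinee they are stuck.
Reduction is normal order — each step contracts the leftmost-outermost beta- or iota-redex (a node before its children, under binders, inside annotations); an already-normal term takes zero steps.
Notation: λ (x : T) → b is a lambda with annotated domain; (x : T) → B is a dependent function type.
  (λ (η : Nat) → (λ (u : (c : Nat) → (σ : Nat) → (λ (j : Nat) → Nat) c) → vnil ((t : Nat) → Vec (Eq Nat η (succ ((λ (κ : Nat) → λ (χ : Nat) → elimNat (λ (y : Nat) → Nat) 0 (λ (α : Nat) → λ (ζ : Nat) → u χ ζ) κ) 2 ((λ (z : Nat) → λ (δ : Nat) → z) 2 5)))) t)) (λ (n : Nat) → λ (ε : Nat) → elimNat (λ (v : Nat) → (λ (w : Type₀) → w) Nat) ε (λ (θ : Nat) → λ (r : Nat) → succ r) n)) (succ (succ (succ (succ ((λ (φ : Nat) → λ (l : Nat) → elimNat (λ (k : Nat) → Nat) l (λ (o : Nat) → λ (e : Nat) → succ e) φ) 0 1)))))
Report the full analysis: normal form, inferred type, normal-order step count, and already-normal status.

reduced normal form:
  vnil ((η : Nat) → Vec (Eq Nat 5 5) η)
type:
  Vec ((η : Nat) → Vec (Eq Nat 5 5) η) 0
normal-order step count: 38
started in normal form: no
first contracted redex: a beta-redex


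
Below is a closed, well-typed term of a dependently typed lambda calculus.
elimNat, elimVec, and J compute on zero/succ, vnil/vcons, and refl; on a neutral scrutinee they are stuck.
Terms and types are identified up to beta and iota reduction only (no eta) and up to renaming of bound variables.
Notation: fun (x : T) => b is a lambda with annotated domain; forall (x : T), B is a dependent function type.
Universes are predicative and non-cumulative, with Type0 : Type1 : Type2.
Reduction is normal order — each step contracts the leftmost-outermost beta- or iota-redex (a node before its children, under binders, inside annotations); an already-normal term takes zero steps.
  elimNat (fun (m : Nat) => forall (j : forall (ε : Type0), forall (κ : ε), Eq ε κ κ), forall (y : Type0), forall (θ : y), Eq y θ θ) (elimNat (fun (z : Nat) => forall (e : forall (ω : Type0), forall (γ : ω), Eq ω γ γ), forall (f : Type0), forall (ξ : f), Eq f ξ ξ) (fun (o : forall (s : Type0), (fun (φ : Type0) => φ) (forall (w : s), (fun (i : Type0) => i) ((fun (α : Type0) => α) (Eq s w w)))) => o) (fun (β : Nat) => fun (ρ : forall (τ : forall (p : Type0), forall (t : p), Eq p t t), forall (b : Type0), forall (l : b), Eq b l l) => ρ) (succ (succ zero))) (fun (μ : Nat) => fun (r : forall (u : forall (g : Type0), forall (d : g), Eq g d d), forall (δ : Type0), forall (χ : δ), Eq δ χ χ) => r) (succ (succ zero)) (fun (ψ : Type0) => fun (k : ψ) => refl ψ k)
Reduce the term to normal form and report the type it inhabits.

resulting normal form:
  fun (m : Type0) => fun (j : m) => refl m j
inferred type:
  forall (m : Type0), forall (j : m), Eq m j j
observation: the first redex contracted is an elimNat iota-redex; the normal form is reached in 15 normal-order steps.


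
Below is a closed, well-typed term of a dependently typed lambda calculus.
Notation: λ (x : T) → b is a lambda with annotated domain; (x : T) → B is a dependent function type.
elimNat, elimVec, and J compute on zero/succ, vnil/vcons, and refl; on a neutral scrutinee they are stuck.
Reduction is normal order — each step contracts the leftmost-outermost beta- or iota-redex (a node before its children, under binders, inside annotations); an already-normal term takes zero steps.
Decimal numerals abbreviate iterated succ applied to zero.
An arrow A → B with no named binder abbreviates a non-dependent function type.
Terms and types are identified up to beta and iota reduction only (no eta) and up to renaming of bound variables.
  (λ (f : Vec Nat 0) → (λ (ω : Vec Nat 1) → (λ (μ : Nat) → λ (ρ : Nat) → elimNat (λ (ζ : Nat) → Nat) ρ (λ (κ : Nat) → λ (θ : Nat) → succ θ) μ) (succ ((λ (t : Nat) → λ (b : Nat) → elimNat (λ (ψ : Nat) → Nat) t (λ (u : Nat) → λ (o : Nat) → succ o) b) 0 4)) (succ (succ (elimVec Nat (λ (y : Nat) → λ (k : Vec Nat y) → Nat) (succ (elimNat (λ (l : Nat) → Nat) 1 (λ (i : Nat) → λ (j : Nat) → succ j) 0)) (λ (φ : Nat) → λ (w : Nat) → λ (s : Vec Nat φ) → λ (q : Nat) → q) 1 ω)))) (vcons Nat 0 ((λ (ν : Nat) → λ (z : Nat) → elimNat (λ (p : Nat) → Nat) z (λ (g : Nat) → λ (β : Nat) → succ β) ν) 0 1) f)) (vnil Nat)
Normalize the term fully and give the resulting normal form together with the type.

normal form:
  9
the term's type:
  Nat


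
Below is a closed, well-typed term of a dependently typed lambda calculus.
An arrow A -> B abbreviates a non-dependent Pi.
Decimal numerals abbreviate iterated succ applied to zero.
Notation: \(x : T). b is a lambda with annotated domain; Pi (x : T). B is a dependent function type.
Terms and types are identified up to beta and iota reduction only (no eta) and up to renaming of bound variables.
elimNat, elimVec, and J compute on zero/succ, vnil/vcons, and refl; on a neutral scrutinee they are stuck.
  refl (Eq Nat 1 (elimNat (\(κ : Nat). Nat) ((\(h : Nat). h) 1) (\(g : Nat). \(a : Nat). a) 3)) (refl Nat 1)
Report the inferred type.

type:
  Eq (Eq Nat 1 1) (refl Nat 1) (refl Nat 1)


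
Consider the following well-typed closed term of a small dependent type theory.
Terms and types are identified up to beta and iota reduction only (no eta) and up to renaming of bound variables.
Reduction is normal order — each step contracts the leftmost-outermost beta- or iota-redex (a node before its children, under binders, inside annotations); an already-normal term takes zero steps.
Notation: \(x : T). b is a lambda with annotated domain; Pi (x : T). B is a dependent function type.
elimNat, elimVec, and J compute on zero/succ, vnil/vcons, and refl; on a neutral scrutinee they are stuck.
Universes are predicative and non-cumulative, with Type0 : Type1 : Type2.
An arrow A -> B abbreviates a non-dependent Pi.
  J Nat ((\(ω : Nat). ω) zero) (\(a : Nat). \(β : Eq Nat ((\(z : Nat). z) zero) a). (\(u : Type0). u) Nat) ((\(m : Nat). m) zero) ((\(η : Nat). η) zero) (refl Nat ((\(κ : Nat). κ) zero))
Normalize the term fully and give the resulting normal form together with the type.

reduced normal form:
  zero
inferred type:
  Nat
observation: the leftmost-outermost redex is a J iota-redex, and normalization takes 2 steps.


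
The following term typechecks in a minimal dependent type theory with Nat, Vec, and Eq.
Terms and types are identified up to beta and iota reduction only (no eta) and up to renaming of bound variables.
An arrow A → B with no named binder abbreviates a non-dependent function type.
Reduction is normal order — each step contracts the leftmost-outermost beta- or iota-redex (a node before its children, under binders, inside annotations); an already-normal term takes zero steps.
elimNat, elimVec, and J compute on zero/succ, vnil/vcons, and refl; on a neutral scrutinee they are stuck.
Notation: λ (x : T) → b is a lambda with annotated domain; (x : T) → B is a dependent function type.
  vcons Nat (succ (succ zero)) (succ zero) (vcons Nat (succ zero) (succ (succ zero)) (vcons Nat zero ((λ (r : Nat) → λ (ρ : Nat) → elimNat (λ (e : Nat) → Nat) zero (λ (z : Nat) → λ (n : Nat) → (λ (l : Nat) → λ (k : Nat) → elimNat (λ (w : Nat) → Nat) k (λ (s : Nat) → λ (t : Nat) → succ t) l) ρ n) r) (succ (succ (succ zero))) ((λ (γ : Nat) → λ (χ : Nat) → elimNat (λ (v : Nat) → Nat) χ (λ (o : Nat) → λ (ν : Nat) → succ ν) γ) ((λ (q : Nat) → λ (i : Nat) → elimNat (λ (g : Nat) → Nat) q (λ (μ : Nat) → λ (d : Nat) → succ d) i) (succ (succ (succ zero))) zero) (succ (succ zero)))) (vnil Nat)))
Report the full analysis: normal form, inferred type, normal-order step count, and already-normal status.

reduced normal form:
  vcons Nat (succ (succ zero)) (succ zero) (vcons Nat (succ zero) (succ (succ zero)) (vcons Nat zero (succ (succ (succ (succ (succ (succ (succ (succ (succ (succ (succ (succ (succ (succ (succ zero))))))))))))))) (vnil Nat)))
inferred type:
  Vec Nat (succ (succ (succ zero)))
normal-order step count: 111
term was already normal: no
first redex: a beta-redex


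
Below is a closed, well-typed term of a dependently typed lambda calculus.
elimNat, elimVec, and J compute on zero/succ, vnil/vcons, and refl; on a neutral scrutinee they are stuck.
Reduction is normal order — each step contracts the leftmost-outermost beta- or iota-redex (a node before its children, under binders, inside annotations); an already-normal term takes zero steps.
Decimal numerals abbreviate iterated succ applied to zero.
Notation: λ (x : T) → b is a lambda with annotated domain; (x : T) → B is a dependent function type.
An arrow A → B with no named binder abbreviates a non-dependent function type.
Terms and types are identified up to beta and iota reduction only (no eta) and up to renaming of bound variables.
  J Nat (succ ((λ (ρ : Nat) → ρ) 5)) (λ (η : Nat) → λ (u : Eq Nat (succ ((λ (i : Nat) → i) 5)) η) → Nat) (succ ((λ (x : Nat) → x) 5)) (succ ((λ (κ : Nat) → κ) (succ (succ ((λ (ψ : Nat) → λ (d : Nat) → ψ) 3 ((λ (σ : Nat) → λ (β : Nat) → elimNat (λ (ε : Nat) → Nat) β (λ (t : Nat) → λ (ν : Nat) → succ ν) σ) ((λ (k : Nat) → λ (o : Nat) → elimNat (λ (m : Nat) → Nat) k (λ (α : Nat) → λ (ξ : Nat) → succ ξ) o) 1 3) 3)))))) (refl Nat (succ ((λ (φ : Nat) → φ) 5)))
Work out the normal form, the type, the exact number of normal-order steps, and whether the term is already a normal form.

reduced normal form:
  6
type:
  Nat
normal-order step count: 2
term was already normal: no
first redex: a J iota-redex


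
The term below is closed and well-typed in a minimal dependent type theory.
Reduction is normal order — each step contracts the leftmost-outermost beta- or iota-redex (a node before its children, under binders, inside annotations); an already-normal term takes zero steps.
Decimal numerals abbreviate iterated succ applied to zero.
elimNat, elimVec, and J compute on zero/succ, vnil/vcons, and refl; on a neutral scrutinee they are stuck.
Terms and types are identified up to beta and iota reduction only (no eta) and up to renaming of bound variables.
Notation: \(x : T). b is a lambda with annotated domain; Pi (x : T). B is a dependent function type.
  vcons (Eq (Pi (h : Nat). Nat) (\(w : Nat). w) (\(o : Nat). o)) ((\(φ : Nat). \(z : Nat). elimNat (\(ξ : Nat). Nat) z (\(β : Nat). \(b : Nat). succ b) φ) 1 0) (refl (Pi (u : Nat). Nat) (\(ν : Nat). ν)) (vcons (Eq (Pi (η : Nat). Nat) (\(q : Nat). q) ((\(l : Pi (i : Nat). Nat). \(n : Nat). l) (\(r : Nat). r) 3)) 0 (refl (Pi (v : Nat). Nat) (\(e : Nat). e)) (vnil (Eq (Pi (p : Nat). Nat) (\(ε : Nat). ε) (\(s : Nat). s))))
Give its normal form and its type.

resulting normal form:
  vcons (Eq (Pi (h : Nat). Nat) (\(w : Nat). w) (\(o : Nat). o)) 1 (refl (Pi (φ : Nat). Nat) (\(z : Nat). z)) (vcons (Eq (Pi (ξ : Nat). Nat) (\(β : Nat). β) (\(b : Nat). b)) 0 (refl (Pi (u : Nat). Nat) (\(ν : Nat). ν)) (vnil (Eq (Pi (η : Nat). Nat) (\(q : Nat). q) (\(l : Nat). l))))
inferred type:
  Vec (Eq (Pi (h : Nat). Nat) (\(w : Nat). w) (\(o : Nat). o)) 2
observation: the first redex contracted is a beta-redex; the normal form is reached in 8 normal-order steps.


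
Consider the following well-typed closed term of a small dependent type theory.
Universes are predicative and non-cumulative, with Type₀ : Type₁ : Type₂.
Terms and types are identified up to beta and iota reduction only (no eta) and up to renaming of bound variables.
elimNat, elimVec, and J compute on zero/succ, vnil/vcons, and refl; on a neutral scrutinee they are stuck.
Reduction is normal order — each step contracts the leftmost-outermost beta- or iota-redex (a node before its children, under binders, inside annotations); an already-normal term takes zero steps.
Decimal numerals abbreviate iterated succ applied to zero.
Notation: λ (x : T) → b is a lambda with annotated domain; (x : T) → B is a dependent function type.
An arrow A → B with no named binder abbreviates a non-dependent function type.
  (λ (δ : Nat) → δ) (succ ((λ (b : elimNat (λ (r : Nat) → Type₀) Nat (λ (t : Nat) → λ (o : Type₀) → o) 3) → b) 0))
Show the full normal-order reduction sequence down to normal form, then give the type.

reduction (normal order):
  (λ (δ : Nat) → δ) (succ ((λ (b : elimNat (λ (r : Nat) → Type₀) Nat (λ (t : Nat) → λ (o : Type₀) → o) 3) → b) 0))
  ~> succ ((λ (δ : elimNat (λ (b : Nat) → Type₀) Nat (λ (r : Nat) → λ (t : Type₀) → t) 3) → δ) 0)
  ~> 1
the term's type:
  Nat


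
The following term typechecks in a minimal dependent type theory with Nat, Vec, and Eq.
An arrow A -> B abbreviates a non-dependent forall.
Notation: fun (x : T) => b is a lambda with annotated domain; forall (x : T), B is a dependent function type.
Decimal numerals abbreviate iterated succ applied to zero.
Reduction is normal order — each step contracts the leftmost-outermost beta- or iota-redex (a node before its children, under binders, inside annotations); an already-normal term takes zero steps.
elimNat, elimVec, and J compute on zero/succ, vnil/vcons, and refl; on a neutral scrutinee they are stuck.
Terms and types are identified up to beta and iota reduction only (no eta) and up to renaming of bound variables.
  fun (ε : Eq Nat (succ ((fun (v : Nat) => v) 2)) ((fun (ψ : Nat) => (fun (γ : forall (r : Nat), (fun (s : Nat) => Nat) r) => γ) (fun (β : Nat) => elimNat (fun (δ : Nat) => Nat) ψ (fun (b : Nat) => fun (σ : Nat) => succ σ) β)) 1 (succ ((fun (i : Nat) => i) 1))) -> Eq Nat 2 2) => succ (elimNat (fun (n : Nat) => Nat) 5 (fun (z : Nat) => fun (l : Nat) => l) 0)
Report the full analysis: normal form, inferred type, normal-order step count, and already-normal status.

resulting normal form:
  fun (ε : Eq Nat 3 3 -> Eq Nat 2 2) => 6
type:
  (Eq Nat 3 3 -> Eq Nat 2 2) -> Nat
steps to reach normal form (normal order): 13
started in normal form: no
first contracted redex: a beta-redex


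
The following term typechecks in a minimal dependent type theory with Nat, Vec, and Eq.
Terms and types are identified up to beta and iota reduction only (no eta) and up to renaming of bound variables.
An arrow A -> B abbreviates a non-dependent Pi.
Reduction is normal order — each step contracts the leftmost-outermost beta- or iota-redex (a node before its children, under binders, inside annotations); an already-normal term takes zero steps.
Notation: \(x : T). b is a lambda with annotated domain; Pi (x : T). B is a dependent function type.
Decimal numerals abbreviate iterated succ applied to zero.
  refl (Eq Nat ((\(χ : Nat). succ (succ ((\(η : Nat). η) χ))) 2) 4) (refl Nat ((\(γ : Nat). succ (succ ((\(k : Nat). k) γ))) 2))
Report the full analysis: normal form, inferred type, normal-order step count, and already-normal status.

reduced normal form:
  refl (Eq Nat 4 4) (refl Nat 4)
the term's type:
  Eq (Eq Nat 4 4) (refl Nat 4) (refl Nat 4)
reduction steps (normal order): 4
already normal: no
first contracted redex: a beta-redex


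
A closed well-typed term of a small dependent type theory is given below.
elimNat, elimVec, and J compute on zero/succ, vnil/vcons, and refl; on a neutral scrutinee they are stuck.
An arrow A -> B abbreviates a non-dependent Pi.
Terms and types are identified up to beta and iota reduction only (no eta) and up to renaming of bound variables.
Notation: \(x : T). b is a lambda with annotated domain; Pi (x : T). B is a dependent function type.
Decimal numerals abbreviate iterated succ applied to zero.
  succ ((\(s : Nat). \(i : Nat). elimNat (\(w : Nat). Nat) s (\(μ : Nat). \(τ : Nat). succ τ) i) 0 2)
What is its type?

inferred type:
  Nat


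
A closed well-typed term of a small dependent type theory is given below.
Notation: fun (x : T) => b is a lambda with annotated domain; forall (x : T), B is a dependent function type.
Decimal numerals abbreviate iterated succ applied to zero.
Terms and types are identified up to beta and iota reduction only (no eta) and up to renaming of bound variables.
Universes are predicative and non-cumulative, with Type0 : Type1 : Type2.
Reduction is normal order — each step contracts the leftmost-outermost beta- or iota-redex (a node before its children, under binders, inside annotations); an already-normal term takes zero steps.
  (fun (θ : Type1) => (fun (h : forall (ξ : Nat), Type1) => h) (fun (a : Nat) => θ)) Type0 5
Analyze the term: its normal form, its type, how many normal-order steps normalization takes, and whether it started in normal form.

reduced normal form:
  Type0
inferred type:
  Type1
reduction steps (normal order): 3
term was already normal: no
first redex: a beta-redex


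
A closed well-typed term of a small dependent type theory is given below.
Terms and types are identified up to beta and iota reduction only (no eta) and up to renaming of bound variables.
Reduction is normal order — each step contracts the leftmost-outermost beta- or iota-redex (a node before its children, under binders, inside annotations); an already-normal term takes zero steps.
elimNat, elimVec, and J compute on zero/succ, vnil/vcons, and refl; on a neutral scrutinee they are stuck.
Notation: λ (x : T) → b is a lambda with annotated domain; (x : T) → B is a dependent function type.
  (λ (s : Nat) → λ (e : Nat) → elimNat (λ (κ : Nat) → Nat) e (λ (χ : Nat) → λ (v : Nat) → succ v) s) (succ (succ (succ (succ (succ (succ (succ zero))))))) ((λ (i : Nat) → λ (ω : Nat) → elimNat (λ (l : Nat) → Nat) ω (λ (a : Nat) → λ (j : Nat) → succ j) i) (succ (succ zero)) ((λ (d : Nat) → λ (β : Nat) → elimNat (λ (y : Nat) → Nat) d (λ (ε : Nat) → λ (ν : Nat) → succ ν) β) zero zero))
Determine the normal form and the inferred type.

reduced normal form:
  succ (succ (succ (succ (succ (succ (succ (succ (succ zero))))))))
the term's type:
  Nat
observation: reduction starts at a beta-redex, and 36 normal-order steps reach the normal form.


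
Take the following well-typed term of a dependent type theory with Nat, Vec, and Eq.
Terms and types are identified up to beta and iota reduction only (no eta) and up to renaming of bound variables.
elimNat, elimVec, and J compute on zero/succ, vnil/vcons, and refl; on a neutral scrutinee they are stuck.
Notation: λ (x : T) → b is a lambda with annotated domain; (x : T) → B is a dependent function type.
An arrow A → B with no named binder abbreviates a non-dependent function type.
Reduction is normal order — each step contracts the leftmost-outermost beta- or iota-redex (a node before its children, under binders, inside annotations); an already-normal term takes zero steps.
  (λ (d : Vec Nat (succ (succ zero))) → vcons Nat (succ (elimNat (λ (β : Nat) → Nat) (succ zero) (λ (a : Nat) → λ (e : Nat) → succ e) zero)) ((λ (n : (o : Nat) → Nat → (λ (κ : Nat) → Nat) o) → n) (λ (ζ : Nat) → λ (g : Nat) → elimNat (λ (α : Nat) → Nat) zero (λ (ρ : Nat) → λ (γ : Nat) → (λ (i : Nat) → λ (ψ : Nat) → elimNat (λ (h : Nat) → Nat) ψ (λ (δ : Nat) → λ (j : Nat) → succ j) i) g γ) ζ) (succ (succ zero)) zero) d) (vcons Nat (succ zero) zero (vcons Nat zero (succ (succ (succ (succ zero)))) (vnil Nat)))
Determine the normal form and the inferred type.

resulting normal form:
  vcons Nat (succ (succ zero)) zero (vcons Nat (succ zero) zero (vcons Nat zero (succ (succ (succ (succ zero)))) (vnil Nat)))
the term's type:
  Vec Nat (succ (succ (succ zero)))
observation: normalization takes exactly 18 steps under the normal-order strategy.


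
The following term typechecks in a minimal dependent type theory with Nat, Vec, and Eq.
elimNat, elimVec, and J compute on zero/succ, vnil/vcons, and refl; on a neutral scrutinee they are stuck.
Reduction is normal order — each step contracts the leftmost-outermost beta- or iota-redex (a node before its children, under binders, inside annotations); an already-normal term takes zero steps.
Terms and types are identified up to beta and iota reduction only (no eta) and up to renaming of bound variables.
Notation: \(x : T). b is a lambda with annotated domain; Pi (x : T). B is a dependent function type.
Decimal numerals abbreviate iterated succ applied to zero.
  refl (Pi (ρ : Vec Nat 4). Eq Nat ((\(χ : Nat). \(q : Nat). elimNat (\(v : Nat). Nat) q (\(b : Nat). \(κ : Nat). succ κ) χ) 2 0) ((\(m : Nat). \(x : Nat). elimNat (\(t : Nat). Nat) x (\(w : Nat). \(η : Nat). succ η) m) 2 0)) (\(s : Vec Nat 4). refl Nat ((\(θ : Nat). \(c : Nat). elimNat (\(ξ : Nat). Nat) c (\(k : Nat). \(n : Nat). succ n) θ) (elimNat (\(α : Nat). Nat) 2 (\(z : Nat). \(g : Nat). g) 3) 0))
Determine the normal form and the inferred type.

reduced normal form:
  refl (Pi (ρ : Vec Nat 4). Eq Nat 2 2) (\(χ : Vec Nat 4). refl Nat 2)
the term's type:
  Eq (Pi (ρ : Vec Nat 4). Eq Nat 2 2) (\(χ : Vec Nat 4). refl Nat 2) (\(q : Vec Nat 4). refl Nat 2)
observation: contracting a beta-redex first, the term normalizes in 37 steps.


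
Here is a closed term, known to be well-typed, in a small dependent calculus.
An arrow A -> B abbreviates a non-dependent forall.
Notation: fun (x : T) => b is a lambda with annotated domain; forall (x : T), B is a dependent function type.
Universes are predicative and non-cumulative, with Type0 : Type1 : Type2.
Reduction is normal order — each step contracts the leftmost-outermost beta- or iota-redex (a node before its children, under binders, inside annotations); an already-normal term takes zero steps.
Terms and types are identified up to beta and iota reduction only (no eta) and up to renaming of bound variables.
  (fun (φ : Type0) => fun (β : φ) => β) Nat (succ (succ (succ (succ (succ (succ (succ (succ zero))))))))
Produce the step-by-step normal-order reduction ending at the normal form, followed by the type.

reduction (normal order):
  (fun (φ : Type0) => fun (β : φ) => β) Nat (succ (succ (succ (succ (succ (succ (succ (succ zero))))))))
  ~> (fun (φ : Nat) => φ) (succ (succ (succ (succ (succ (succ (succ (succ zero))))))))
  ~> succ (succ (succ (succ (succ (succ (succ (succ zero)))))))
inferred type:
  Nat


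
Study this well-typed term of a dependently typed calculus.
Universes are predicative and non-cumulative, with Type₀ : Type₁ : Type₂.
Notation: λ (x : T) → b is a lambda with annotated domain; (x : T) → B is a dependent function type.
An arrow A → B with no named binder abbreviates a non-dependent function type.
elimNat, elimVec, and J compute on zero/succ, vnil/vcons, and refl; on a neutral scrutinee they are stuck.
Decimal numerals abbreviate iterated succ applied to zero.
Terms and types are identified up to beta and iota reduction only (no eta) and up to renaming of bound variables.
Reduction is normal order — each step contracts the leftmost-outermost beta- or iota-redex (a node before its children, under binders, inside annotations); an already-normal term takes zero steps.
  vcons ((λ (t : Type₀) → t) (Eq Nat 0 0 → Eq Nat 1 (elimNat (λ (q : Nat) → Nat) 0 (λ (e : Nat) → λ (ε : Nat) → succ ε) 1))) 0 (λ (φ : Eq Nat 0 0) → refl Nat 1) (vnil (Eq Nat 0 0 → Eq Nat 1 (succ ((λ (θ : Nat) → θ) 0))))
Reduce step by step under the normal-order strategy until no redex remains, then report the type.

normal-order reduction:
  vcons ((λ (t : Type₀) → t) (Eq Nat 0 0 → Eq Nat 1 (elimNat (λ (q : Nat) → Nat) 0 (λ (e : Nat) → λ (ε : Nat) → succ ε) 1))) 0 (λ (φ : Eq Nat 0 0) → refl Nat 1) (vnil (Eq Nat 0 0 → Eq Nat 1 (succ ((λ (θ : Nat) → θ) 0))))
  ~> vcons (Eq Nat 0 0 → Eq Nat 1 (elimNat (λ (t : Nat) → Nat) 0 (λ (q : Nat) → λ (e : Nat) → succ e) 1)) 0 (λ (ε : Eq Nat 0 0) → refl Nat 1) (vnil (Eq Nat 0 0 → Eq Nat 1 (succ ((λ (φ : Nat) → φ) 0))))
  ~> vcons (Eq Nat 0 0 → Eq Nat 1 ((λ (t : Nat) → λ (q : Nat) → succ q) 0 (elimNat (λ (e : Nat) → Nat) 0 (λ (ε : Nat) → λ (φ : Nat) → succ φ) 0))) 0 (λ (θ : Eq Nat 0 0) → refl Nat 1) (vnil (Eq Nat 0 0 → Eq Nat 1 (succ ((λ (c : Nat) → c) 0))))
  ~> vcons (Eq Nat 0 0 → Eq Nat 1 ((λ (t : Nat) → succ t) (elimNat (λ (q : Nat) → Nat) 0 (λ (e : Nat) → λ (ε : Nat) → succ ε) 0))) 0 (λ (φ : Eq Nat 0 0) → refl Nat 1) (vnil (Eq Nat 0 0 → Eq Nat 1 (succ ((λ (θ : Nat) → θ) 0))))
  ~> vcons (Eq Nat 0 0 → Eq Nat 1 (succ (elimNat (λ (t : Nat) → Nat) 0 (λ (q : Nat) → λ (e : Nat) → succ e) 0))) 0 (λ (ε : Eq Nat 0 0) → refl Nat 1) (vnil (Eq Nat 0 0 → Eq Nat 1 (succ ((λ (φ : Nat) → φ) 0))))
  ~> vcons (Eq Nat 0 0 → Eq Nat 1 1) 0 (λ (t : Eq Nat 0 0) → refl Nat 1) (vnil (Eq Nat 0 0 → Eq Nat 1 (succ ((λ (q : Nat) → q) 0))))
  ~> vcons (Eq Nat 0 0 → Eq Nat 1 1) 0 (λ (t : Eq Nat 0 0) → refl Nat 1) (vnil (Eq Nat 0 0 → Eq Nat 1 1))
the term's type:
  Vec (Eq Nat 0 0 → Eq Nat 1 1) 1


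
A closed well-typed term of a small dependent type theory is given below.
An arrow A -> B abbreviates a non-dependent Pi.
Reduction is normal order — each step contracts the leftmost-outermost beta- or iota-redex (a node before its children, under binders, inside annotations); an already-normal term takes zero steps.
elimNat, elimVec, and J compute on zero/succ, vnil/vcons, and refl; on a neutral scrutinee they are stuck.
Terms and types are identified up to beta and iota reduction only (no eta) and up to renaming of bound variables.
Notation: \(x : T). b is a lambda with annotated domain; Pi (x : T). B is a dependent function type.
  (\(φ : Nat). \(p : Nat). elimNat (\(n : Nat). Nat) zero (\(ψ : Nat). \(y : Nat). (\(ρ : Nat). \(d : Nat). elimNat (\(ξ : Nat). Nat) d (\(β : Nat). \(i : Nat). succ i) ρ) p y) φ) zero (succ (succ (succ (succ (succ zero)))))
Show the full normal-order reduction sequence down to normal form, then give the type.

reduction (normal order):
  (\(φ : Nat). \(p : Nat). elimNat (\(n : Nat). Nat) zero (\(ψ : Nat). \(y : Nat). (\(ρ : Nat). \(d : Nat). elimNat (\(ξ : Nat). Nat) d (\(β : Nat). \(i : Nat). succ i) ρ) p y) φ) zero (succ (succ (succ (succ (succ zero)))))
  ~> (\(φ : Nat). elimNat (\(p : Nat). Nat) zero (\(n : Nat). \(ψ : Nat). (\(y : Nat). \(ρ : Nat). elimNat (\(d : Nat). Nat) ρ (\(ξ : Nat). \(β : Nat). succ β) y) φ ψ) zero) (succ (succ (succ (succ (succ zero)))))
  ~> elimNat (\(φ : Nat). Nat) zero (\(p : Nat). \(n : Nat). (\(ψ : Nat). \(y : Nat). elimNat (\(ρ : Nat). Nat) y (\(d : Nat). \(ξ : Nat). succ ξ) ψ) (succ (succ (succ (succ (succ zero))))) n) zero
  ~> zero
the term's type:
  Nat


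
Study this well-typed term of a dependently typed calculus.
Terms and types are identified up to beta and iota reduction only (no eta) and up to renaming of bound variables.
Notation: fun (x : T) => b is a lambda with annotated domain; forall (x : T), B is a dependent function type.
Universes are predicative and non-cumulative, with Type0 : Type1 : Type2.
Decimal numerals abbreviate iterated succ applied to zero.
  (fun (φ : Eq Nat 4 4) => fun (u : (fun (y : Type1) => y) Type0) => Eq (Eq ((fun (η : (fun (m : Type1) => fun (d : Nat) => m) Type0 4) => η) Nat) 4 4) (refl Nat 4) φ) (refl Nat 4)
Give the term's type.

inferred type:
  forall (φ : Type0), Type0


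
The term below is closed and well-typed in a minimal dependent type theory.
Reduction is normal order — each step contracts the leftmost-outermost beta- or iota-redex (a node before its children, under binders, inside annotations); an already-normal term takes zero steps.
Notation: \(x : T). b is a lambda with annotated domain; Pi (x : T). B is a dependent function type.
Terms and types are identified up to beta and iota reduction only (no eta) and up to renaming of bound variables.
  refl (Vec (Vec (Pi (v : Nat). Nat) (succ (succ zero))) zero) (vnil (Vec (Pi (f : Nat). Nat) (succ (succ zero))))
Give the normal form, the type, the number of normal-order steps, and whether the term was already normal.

reduced normal form:
  refl (Vec (Vec (Pi (v : Nat). Nat) (succ (succ zero))) zero) (vnil (Vec (Pi (f : Nat). Nat) (succ (succ zero))))
type:
  Eq (Vec (Vec (Pi (v : Nat). Nat) (succ (succ zero))) zero) (vnil (Vec (Pi (f : Nat). Nat) (succ (succ zero)))) (vnil (Vec (Pi (χ : Nat). Nat) (succ (succ zero))))
steps to reach normal form (normal order): 0
started in normal form: yes


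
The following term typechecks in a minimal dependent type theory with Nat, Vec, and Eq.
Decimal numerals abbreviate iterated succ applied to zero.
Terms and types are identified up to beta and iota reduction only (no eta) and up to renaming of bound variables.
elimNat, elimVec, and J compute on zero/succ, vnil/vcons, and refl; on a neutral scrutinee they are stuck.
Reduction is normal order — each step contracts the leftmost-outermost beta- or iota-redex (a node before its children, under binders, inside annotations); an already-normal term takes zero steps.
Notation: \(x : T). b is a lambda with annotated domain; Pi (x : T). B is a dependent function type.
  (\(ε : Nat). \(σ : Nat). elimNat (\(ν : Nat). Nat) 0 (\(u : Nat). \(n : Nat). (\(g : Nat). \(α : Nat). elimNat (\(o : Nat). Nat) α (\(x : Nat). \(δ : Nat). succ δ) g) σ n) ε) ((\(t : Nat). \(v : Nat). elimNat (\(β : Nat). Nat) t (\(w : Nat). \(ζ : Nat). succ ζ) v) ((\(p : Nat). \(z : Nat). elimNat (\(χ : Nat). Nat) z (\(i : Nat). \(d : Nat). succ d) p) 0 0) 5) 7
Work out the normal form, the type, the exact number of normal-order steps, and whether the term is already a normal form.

normal form:
  35
inferred type:
  Nat
normal-order step count: 63
term was already normal: no
first redex: a beta-redex
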